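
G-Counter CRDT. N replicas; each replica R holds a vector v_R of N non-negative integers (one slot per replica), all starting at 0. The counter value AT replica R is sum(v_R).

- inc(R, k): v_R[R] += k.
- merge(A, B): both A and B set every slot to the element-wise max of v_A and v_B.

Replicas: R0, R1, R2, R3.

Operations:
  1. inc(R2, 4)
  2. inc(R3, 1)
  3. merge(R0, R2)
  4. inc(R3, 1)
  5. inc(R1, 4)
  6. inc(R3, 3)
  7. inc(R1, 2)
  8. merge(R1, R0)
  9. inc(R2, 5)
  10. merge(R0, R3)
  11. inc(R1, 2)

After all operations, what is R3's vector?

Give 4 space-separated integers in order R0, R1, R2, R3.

Answer: 0 6 4 5

Derivation:
Op 1: inc R2 by 4 -> R2=(0,0,4,0) value=4
Op 2: inc R3 by 1 -> R3=(0,0,0,1) value=1
Op 3: merge R0<->R2 -> R0=(0,0,4,0) R2=(0,0,4,0)
Op 4: inc R3 by 1 -> R3=(0,0,0,2) value=2
Op 5: inc R1 by 4 -> R1=(0,4,0,0) value=4
Op 6: inc R3 by 3 -> R3=(0,0,0,5) value=5
Op 7: inc R1 by 2 -> R1=(0,6,0,0) value=6
Op 8: merge R1<->R0 -> R1=(0,6,4,0) R0=(0,6,4,0)
Op 9: inc R2 by 5 -> R2=(0,0,9,0) value=9
Op 10: merge R0<->R3 -> R0=(0,6,4,5) R3=(0,6,4,5)
Op 11: inc R1 by 2 -> R1=(0,8,4,0) value=12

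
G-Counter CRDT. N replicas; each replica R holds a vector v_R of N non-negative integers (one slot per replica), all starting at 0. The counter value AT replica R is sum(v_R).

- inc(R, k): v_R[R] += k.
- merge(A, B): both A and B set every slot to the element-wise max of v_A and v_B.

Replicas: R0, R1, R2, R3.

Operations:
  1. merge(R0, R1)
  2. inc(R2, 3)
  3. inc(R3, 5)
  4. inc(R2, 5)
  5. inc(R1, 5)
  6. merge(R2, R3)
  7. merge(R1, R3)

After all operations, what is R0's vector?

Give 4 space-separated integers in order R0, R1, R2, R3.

Answer: 0 0 0 0

Derivation:
Op 1: merge R0<->R1 -> R0=(0,0,0,0) R1=(0,0,0,0)
Op 2: inc R2 by 3 -> R2=(0,0,3,0) value=3
Op 3: inc R3 by 5 -> R3=(0,0,0,5) value=5
Op 4: inc R2 by 5 -> R2=(0,0,8,0) value=8
Op 5: inc R1 by 5 -> R1=(0,5,0,0) value=5
Op 6: merge R2<->R3 -> R2=(0,0,8,5) R3=(0,0,8,5)
Op 7: merge R1<->R3 -> R1=(0,5,8,5) R3=(0,5,8,5)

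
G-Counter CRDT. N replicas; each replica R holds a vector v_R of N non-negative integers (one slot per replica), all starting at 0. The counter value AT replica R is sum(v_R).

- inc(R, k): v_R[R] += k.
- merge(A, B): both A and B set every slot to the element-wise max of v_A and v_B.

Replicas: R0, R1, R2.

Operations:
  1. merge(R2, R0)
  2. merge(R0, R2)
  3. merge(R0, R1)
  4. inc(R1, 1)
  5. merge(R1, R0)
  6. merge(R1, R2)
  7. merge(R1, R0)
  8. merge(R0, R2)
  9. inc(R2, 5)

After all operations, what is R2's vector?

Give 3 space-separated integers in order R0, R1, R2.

Answer: 0 1 5

Derivation:
Op 1: merge R2<->R0 -> R2=(0,0,0) R0=(0,0,0)
Op 2: merge R0<->R2 -> R0=(0,0,0) R2=(0,0,0)
Op 3: merge R0<->R1 -> R0=(0,0,0) R1=(0,0,0)
Op 4: inc R1 by 1 -> R1=(0,1,0) value=1
Op 5: merge R1<->R0 -> R1=(0,1,0) R0=(0,1,0)
Op 6: merge R1<->R2 -> R1=(0,1,0) R2=(0,1,0)
Op 7: merge R1<->R0 -> R1=(0,1,0) R0=(0,1,0)
Op 8: merge R0<->R2 -> R0=(0,1,0) R2=(0,1,0)
Op 9: inc R2 by 5 -> R2=(0,1,5) value=6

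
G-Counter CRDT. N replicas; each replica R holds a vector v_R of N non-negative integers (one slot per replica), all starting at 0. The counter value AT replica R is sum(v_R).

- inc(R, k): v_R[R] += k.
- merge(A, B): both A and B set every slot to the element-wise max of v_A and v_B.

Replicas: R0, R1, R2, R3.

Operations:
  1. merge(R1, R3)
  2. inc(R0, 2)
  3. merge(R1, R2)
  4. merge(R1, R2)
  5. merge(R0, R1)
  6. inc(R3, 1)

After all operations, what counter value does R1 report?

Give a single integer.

Answer: 2

Derivation:
Op 1: merge R1<->R3 -> R1=(0,0,0,0) R3=(0,0,0,0)
Op 2: inc R0 by 2 -> R0=(2,0,0,0) value=2
Op 3: merge R1<->R2 -> R1=(0,0,0,0) R2=(0,0,0,0)
Op 4: merge R1<->R2 -> R1=(0,0,0,0) R2=(0,0,0,0)
Op 5: merge R0<->R1 -> R0=(2,0,0,0) R1=(2,0,0,0)
Op 6: inc R3 by 1 -> R3=(0,0,0,1) value=1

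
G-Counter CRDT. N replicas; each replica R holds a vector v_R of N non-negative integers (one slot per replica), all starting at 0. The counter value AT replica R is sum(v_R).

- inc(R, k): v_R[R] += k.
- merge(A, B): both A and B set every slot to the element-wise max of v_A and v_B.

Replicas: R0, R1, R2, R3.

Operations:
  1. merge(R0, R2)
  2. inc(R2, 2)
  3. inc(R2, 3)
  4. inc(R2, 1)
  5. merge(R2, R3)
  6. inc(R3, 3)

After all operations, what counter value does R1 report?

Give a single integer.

Op 1: merge R0<->R2 -> R0=(0,0,0,0) R2=(0,0,0,0)
Op 2: inc R2 by 2 -> R2=(0,0,2,0) value=2
Op 3: inc R2 by 3 -> R2=(0,0,5,0) value=5
Op 4: inc R2 by 1 -> R2=(0,0,6,0) value=6
Op 5: merge R2<->R3 -> R2=(0,0,6,0) R3=(0,0,6,0)
Op 6: inc R3 by 3 -> R3=(0,0,6,3) value=9

Answer: 0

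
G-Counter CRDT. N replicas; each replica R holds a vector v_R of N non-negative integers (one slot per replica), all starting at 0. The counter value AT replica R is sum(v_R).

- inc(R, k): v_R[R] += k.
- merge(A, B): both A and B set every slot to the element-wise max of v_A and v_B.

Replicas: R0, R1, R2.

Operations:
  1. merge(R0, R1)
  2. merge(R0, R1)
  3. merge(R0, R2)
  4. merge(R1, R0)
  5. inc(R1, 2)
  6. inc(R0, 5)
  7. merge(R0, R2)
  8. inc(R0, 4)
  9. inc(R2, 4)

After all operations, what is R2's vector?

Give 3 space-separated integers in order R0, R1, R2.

Op 1: merge R0<->R1 -> R0=(0,0,0) R1=(0,0,0)
Op 2: merge R0<->R1 -> R0=(0,0,0) R1=(0,0,0)
Op 3: merge R0<->R2 -> R0=(0,0,0) R2=(0,0,0)
Op 4: merge R1<->R0 -> R1=(0,0,0) R0=(0,0,0)
Op 5: inc R1 by 2 -> R1=(0,2,0) value=2
Op 6: inc R0 by 5 -> R0=(5,0,0) value=5
Op 7: merge R0<->R2 -> R0=(5,0,0) R2=(5,0,0)
Op 8: inc R0 by 4 -> R0=(9,0,0) value=9
Op 9: inc R2 by 4 -> R2=(5,0,4) value=9

Answer: 5 0 4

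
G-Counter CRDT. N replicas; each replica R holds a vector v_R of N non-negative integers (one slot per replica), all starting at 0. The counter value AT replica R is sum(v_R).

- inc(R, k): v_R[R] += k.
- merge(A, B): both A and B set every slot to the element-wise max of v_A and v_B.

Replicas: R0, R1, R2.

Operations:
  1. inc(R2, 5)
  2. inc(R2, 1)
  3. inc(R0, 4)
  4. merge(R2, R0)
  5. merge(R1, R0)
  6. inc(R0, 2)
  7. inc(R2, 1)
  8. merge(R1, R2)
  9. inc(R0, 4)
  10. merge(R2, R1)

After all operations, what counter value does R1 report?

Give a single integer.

Op 1: inc R2 by 5 -> R2=(0,0,5) value=5
Op 2: inc R2 by 1 -> R2=(0,0,6) value=6
Op 3: inc R0 by 4 -> R0=(4,0,0) value=4
Op 4: merge R2<->R0 -> R2=(4,0,6) R0=(4,0,6)
Op 5: merge R1<->R0 -> R1=(4,0,6) R0=(4,0,6)
Op 6: inc R0 by 2 -> R0=(6,0,6) value=12
Op 7: inc R2 by 1 -> R2=(4,0,7) value=11
Op 8: merge R1<->R2 -> R1=(4,0,7) R2=(4,0,7)
Op 9: inc R0 by 4 -> R0=(10,0,6) value=16
Op 10: merge R2<->R1 -> R2=(4,0,7) R1=(4,0,7)

Answer: 11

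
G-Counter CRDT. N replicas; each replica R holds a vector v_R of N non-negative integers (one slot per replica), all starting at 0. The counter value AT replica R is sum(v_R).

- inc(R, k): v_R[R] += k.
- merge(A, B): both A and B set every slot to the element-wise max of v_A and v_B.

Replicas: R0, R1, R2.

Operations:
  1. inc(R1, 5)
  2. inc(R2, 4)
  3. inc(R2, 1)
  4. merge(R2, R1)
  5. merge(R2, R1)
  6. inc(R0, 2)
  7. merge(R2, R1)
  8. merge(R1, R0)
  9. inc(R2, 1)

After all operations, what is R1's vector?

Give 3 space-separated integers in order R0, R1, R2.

Answer: 2 5 5

Derivation:
Op 1: inc R1 by 5 -> R1=(0,5,0) value=5
Op 2: inc R2 by 4 -> R2=(0,0,4) value=4
Op 3: inc R2 by 1 -> R2=(0,0,5) value=5
Op 4: merge R2<->R1 -> R2=(0,5,5) R1=(0,5,5)
Op 5: merge R2<->R1 -> R2=(0,5,5) R1=(0,5,5)
Op 6: inc R0 by 2 -> R0=(2,0,0) value=2
Op 7: merge R2<->R1 -> R2=(0,5,5) R1=(0,5,5)
Op 8: merge R1<->R0 -> R1=(2,5,5) R0=(2,5,5)
Op 9: inc R2 by 1 -> R2=(0,5,6) value=11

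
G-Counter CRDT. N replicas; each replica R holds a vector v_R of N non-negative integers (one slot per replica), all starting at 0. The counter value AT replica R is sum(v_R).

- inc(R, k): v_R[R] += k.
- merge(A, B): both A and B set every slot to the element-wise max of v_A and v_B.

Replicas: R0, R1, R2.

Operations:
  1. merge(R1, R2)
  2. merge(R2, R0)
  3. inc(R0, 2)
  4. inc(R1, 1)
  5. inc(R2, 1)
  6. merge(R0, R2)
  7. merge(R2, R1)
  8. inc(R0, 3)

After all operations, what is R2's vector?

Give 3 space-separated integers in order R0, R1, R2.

Op 1: merge R1<->R2 -> R1=(0,0,0) R2=(0,0,0)
Op 2: merge R2<->R0 -> R2=(0,0,0) R0=(0,0,0)
Op 3: inc R0 by 2 -> R0=(2,0,0) value=2
Op 4: inc R1 by 1 -> R1=(0,1,0) value=1
Op 5: inc R2 by 1 -> R2=(0,0,1) value=1
Op 6: merge R0<->R2 -> R0=(2,0,1) R2=(2,0,1)
Op 7: merge R2<->R1 -> R2=(2,1,1) R1=(2,1,1)
Op 8: inc R0 by 3 -> R0=(5,0,1) value=6

Answer: 2 1 1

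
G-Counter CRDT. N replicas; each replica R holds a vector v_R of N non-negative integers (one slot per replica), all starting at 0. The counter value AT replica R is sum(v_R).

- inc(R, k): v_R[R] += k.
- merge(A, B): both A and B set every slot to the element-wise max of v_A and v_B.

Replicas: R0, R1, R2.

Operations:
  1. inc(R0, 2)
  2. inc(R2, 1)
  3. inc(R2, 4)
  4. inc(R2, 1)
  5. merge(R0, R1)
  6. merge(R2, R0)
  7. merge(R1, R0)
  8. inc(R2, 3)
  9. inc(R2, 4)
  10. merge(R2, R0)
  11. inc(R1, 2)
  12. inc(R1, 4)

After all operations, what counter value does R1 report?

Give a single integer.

Op 1: inc R0 by 2 -> R0=(2,0,0) value=2
Op 2: inc R2 by 1 -> R2=(0,0,1) value=1
Op 3: inc R2 by 4 -> R2=(0,0,5) value=5
Op 4: inc R2 by 1 -> R2=(0,0,6) value=6
Op 5: merge R0<->R1 -> R0=(2,0,0) R1=(2,0,0)
Op 6: merge R2<->R0 -> R2=(2,0,6) R0=(2,0,6)
Op 7: merge R1<->R0 -> R1=(2,0,6) R0=(2,0,6)
Op 8: inc R2 by 3 -> R2=(2,0,9) value=11
Op 9: inc R2 by 4 -> R2=(2,0,13) value=15
Op 10: merge R2<->R0 -> R2=(2,0,13) R0=(2,0,13)
Op 11: inc R1 by 2 -> R1=(2,2,6) value=10
Op 12: inc R1 by 4 -> R1=(2,6,6) value=14

Answer: 14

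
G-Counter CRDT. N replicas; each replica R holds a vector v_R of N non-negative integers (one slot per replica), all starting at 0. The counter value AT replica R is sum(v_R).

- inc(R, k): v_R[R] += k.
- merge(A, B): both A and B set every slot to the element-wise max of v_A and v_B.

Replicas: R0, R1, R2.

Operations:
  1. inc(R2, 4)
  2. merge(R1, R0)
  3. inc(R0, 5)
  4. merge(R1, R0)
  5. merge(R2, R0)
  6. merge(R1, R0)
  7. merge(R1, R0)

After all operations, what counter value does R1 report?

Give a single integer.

Op 1: inc R2 by 4 -> R2=(0,0,4) value=4
Op 2: merge R1<->R0 -> R1=(0,0,0) R0=(0,0,0)
Op 3: inc R0 by 5 -> R0=(5,0,0) value=5
Op 4: merge R1<->R0 -> R1=(5,0,0) R0=(5,0,0)
Op 5: merge R2<->R0 -> R2=(5,0,4) R0=(5,0,4)
Op 6: merge R1<->R0 -> R1=(5,0,4) R0=(5,0,4)
Op 7: merge R1<->R0 -> R1=(5,0,4) R0=(5,0,4)

Answer: 9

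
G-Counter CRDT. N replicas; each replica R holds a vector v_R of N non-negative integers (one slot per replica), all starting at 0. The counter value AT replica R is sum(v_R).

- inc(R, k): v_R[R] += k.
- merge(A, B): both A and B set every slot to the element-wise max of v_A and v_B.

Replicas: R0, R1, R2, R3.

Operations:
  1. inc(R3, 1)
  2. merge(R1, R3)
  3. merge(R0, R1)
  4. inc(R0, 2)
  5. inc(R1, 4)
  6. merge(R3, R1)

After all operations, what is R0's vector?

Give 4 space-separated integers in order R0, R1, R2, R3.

Answer: 2 0 0 1

Derivation:
Op 1: inc R3 by 1 -> R3=(0,0,0,1) value=1
Op 2: merge R1<->R3 -> R1=(0,0,0,1) R3=(0,0,0,1)
Op 3: merge R0<->R1 -> R0=(0,0,0,1) R1=(0,0,0,1)
Op 4: inc R0 by 2 -> R0=(2,0,0,1) value=3
Op 5: inc R1 by 4 -> R1=(0,4,0,1) value=5
Op 6: merge R3<->R1 -> R3=(0,4,0,1) R1=(0,4,0,1)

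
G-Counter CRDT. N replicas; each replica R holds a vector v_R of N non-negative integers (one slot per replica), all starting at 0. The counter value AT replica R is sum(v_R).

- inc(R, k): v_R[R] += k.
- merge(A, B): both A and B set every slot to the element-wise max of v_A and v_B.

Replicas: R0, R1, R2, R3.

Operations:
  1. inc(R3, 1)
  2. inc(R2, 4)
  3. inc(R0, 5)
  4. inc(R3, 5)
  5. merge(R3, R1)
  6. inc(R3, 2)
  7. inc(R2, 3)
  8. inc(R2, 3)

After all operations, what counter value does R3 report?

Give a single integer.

Op 1: inc R3 by 1 -> R3=(0,0,0,1) value=1
Op 2: inc R2 by 4 -> R2=(0,0,4,0) value=4
Op 3: inc R0 by 5 -> R0=(5,0,0,0) value=5
Op 4: inc R3 by 5 -> R3=(0,0,0,6) value=6
Op 5: merge R3<->R1 -> R3=(0,0,0,6) R1=(0,0,0,6)
Op 6: inc R3 by 2 -> R3=(0,0,0,8) value=8
Op 7: inc R2 by 3 -> R2=(0,0,7,0) value=7
Op 8: inc R2 by 3 -> R2=(0,0,10,0) value=10

Answer: 8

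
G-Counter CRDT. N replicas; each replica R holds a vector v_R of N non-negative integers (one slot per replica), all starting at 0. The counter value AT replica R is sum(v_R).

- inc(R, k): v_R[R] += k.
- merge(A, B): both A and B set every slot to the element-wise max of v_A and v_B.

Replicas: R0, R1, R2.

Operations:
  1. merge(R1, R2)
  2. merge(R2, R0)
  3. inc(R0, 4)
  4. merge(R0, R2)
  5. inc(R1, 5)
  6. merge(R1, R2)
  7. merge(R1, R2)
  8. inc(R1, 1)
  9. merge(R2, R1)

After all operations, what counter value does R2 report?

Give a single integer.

Answer: 10

Derivation:
Op 1: merge R1<->R2 -> R1=(0,0,0) R2=(0,0,0)
Op 2: merge R2<->R0 -> R2=(0,0,0) R0=(0,0,0)
Op 3: inc R0 by 4 -> R0=(4,0,0) value=4
Op 4: merge R0<->R2 -> R0=(4,0,0) R2=(4,0,0)
Op 5: inc R1 by 5 -> R1=(0,5,0) value=5
Op 6: merge R1<->R2 -> R1=(4,5,0) R2=(4,5,0)
Op 7: merge R1<->R2 -> R1=(4,5,0) R2=(4,5,0)
Op 8: inc R1 by 1 -> R1=(4,6,0) value=10
Op 9: merge R2<->R1 -> R2=(4,6,0) R1=(4,6,0)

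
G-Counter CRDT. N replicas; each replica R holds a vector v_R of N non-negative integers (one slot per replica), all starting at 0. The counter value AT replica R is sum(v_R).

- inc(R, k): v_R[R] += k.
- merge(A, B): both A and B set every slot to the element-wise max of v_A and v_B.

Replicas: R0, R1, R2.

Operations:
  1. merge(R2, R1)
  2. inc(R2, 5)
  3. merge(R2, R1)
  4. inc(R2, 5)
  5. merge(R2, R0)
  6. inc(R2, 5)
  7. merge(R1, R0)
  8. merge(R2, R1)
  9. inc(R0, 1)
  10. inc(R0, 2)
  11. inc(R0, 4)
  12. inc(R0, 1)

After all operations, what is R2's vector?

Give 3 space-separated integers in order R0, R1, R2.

Op 1: merge R2<->R1 -> R2=(0,0,0) R1=(0,0,0)
Op 2: inc R2 by 5 -> R2=(0,0,5) value=5
Op 3: merge R2<->R1 -> R2=(0,0,5) R1=(0,0,5)
Op 4: inc R2 by 5 -> R2=(0,0,10) value=10
Op 5: merge R2<->R0 -> R2=(0,0,10) R0=(0,0,10)
Op 6: inc R2 by 5 -> R2=(0,0,15) value=15
Op 7: merge R1<->R0 -> R1=(0,0,10) R0=(0,0,10)
Op 8: merge R2<->R1 -> R2=(0,0,15) R1=(0,0,15)
Op 9: inc R0 by 1 -> R0=(1,0,10) value=11
Op 10: inc R0 by 2 -> R0=(3,0,10) value=13
Op 11: inc R0 by 4 -> R0=(7,0,10) value=17
Op 12: inc R0 by 1 -> R0=(8,0,10) value=18

Answer: 0 0 15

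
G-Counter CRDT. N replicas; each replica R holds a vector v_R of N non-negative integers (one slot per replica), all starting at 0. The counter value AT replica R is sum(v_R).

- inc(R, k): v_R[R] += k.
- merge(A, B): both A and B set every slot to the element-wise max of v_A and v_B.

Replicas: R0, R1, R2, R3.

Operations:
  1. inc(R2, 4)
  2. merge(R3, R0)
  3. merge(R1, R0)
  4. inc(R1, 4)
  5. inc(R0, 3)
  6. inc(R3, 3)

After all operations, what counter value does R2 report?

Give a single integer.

Answer: 4

Derivation:
Op 1: inc R2 by 4 -> R2=(0,0,4,0) value=4
Op 2: merge R3<->R0 -> R3=(0,0,0,0) R0=(0,0,0,0)
Op 3: merge R1<->R0 -> R1=(0,0,0,0) R0=(0,0,0,0)
Op 4: inc R1 by 4 -> R1=(0,4,0,0) value=4
Op 5: inc R0 by 3 -> R0=(3,0,0,0) value=3
Op 6: inc R3 by 3 -> R3=(0,0,0,3) value=3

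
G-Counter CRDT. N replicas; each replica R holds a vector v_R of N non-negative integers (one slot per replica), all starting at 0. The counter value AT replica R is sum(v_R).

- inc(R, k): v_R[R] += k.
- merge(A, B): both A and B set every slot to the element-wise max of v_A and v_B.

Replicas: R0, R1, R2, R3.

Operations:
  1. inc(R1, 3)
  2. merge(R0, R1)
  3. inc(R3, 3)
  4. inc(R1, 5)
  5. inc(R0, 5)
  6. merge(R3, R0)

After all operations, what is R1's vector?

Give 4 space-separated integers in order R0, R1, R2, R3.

Answer: 0 8 0 0

Derivation:
Op 1: inc R1 by 3 -> R1=(0,3,0,0) value=3
Op 2: merge R0<->R1 -> R0=(0,3,0,0) R1=(0,3,0,0)
Op 3: inc R3 by 3 -> R3=(0,0,0,3) value=3
Op 4: inc R1 by 5 -> R1=(0,8,0,0) value=8
Op 5: inc R0 by 5 -> R0=(5,3,0,0) value=8
Op 6: merge R3<->R0 -> R3=(5,3,0,3) R0=(5,3,0,3)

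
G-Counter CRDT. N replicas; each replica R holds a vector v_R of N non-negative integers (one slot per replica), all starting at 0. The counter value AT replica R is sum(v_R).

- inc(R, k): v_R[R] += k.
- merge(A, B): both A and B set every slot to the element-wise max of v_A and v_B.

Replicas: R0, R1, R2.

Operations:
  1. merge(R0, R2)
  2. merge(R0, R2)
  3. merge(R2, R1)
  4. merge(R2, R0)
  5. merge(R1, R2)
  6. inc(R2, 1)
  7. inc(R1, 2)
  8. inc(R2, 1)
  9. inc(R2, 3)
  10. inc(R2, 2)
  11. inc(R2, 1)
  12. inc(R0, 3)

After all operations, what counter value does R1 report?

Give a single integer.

Op 1: merge R0<->R2 -> R0=(0,0,0) R2=(0,0,0)
Op 2: merge R0<->R2 -> R0=(0,0,0) R2=(0,0,0)
Op 3: merge R2<->R1 -> R2=(0,0,0) R1=(0,0,0)
Op 4: merge R2<->R0 -> R2=(0,0,0) R0=(0,0,0)
Op 5: merge R1<->R2 -> R1=(0,0,0) R2=(0,0,0)
Op 6: inc R2 by 1 -> R2=(0,0,1) value=1
Op 7: inc R1 by 2 -> R1=(0,2,0) value=2
Op 8: inc R2 by 1 -> R2=(0,0,2) value=2
Op 9: inc R2 by 3 -> R2=(0,0,5) value=5
Op 10: inc R2 by 2 -> R2=(0,0,7) value=7
Op 11: inc R2 by 1 -> R2=(0,0,8) value=8
Op 12: inc R0 by 3 -> R0=(3,0,0) value=3

Answer: 2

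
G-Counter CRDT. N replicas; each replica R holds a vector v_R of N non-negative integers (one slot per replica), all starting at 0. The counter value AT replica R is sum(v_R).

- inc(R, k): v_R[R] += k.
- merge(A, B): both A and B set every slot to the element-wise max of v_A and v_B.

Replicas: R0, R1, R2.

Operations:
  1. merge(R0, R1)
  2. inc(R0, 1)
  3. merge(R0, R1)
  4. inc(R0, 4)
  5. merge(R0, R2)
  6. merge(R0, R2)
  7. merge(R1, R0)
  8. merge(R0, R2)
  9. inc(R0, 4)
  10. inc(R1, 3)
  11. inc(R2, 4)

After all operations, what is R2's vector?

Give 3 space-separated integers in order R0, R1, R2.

Op 1: merge R0<->R1 -> R0=(0,0,0) R1=(0,0,0)
Op 2: inc R0 by 1 -> R0=(1,0,0) value=1
Op 3: merge R0<->R1 -> R0=(1,0,0) R1=(1,0,0)
Op 4: inc R0 by 4 -> R0=(5,0,0) value=5
Op 5: merge R0<->R2 -> R0=(5,0,0) R2=(5,0,0)
Op 6: merge R0<->R2 -> R0=(5,0,0) R2=(5,0,0)
Op 7: merge R1<->R0 -> R1=(5,0,0) R0=(5,0,0)
Op 8: merge R0<->R2 -> R0=(5,0,0) R2=(5,0,0)
Op 9: inc R0 by 4 -> R0=(9,0,0) value=9
Op 10: inc R1 by 3 -> R1=(5,3,0) value=8
Op 11: inc R2 by 4 -> R2=(5,0,4) value=9

Answer: 5 0 4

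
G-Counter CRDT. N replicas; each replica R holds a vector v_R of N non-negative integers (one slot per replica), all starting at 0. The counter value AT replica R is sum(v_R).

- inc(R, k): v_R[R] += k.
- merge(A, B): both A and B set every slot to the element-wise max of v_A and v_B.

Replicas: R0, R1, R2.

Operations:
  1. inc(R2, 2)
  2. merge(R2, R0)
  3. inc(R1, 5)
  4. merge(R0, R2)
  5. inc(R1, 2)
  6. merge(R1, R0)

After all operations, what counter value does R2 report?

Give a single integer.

Op 1: inc R2 by 2 -> R2=(0,0,2) value=2
Op 2: merge R2<->R0 -> R2=(0,0,2) R0=(0,0,2)
Op 3: inc R1 by 5 -> R1=(0,5,0) value=5
Op 4: merge R0<->R2 -> R0=(0,0,2) R2=(0,0,2)
Op 5: inc R1 by 2 -> R1=(0,7,0) value=7
Op 6: merge R1<->R0 -> R1=(0,7,2) R0=(0,7,2)

Answer: 2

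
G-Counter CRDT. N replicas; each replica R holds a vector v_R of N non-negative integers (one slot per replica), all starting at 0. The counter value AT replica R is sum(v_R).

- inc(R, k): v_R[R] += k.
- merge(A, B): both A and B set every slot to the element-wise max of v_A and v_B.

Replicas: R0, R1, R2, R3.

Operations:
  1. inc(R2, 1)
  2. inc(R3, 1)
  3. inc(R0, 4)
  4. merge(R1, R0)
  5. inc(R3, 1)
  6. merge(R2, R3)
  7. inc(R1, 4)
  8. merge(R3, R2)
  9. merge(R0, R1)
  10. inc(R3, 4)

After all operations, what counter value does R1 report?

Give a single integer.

Op 1: inc R2 by 1 -> R2=(0,0,1,0) value=1
Op 2: inc R3 by 1 -> R3=(0,0,0,1) value=1
Op 3: inc R0 by 4 -> R0=(4,0,0,0) value=4
Op 4: merge R1<->R0 -> R1=(4,0,0,0) R0=(4,0,0,0)
Op 5: inc R3 by 1 -> R3=(0,0,0,2) value=2
Op 6: merge R2<->R3 -> R2=(0,0,1,2) R3=(0,0,1,2)
Op 7: inc R1 by 4 -> R1=(4,4,0,0) value=8
Op 8: merge R3<->R2 -> R3=(0,0,1,2) R2=(0,0,1,2)
Op 9: merge R0<->R1 -> R0=(4,4,0,0) R1=(4,4,0,0)
Op 10: inc R3 by 4 -> R3=(0,0,1,6) value=7

Answer: 8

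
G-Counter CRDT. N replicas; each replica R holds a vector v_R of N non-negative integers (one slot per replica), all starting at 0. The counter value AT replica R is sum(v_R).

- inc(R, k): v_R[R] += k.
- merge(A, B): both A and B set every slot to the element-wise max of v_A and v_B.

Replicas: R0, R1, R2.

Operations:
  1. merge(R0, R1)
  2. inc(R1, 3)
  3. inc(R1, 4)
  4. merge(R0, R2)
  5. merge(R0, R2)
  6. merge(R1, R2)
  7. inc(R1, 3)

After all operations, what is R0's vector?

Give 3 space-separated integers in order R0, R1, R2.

Op 1: merge R0<->R1 -> R0=(0,0,0) R1=(0,0,0)
Op 2: inc R1 by 3 -> R1=(0,3,0) value=3
Op 3: inc R1 by 4 -> R1=(0,7,0) value=7
Op 4: merge R0<->R2 -> R0=(0,0,0) R2=(0,0,0)
Op 5: merge R0<->R2 -> R0=(0,0,0) R2=(0,0,0)
Op 6: merge R1<->R2 -> R1=(0,7,0) R2=(0,7,0)
Op 7: inc R1 by 3 -> R1=(0,10,0) value=10

Answer: 0 0 0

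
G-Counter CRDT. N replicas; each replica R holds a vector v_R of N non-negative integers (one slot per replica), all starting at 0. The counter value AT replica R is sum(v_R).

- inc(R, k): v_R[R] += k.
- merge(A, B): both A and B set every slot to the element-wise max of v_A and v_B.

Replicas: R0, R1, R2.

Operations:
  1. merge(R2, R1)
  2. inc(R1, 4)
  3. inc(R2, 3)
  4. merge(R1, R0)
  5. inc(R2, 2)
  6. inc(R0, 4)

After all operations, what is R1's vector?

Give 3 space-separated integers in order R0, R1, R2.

Answer: 0 4 0

Derivation:
Op 1: merge R2<->R1 -> R2=(0,0,0) R1=(0,0,0)
Op 2: inc R1 by 4 -> R1=(0,4,0) value=4
Op 3: inc R2 by 3 -> R2=(0,0,3) value=3
Op 4: merge R1<->R0 -> R1=(0,4,0) R0=(0,4,0)
Op 5: inc R2 by 2 -> R2=(0,0,5) value=5
Op 6: inc R0 by 4 -> R0=(4,4,0) value=8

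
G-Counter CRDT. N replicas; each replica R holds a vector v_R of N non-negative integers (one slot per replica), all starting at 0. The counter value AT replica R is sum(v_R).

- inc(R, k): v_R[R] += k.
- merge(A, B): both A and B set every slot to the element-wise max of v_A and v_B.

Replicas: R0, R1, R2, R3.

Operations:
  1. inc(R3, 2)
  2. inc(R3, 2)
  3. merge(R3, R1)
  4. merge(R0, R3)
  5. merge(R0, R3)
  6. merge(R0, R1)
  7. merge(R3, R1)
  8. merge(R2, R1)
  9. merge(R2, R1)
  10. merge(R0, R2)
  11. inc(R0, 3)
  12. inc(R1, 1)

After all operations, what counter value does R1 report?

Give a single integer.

Op 1: inc R3 by 2 -> R3=(0,0,0,2) value=2
Op 2: inc R3 by 2 -> R3=(0,0,0,4) value=4
Op 3: merge R3<->R1 -> R3=(0,0,0,4) R1=(0,0,0,4)
Op 4: merge R0<->R3 -> R0=(0,0,0,4) R3=(0,0,0,4)
Op 5: merge R0<->R3 -> R0=(0,0,0,4) R3=(0,0,0,4)
Op 6: merge R0<->R1 -> R0=(0,0,0,4) R1=(0,0,0,4)
Op 7: merge R3<->R1 -> R3=(0,0,0,4) R1=(0,0,0,4)
Op 8: merge R2<->R1 -> R2=(0,0,0,4) R1=(0,0,0,4)
Op 9: merge R2<->R1 -> R2=(0,0,0,4) R1=(0,0,0,4)
Op 10: merge R0<->R2 -> R0=(0,0,0,4) R2=(0,0,0,4)
Op 11: inc R0 by 3 -> R0=(3,0,0,4) value=7
Op 12: inc R1 by 1 -> R1=(0,1,0,4) value=5

Answer: 5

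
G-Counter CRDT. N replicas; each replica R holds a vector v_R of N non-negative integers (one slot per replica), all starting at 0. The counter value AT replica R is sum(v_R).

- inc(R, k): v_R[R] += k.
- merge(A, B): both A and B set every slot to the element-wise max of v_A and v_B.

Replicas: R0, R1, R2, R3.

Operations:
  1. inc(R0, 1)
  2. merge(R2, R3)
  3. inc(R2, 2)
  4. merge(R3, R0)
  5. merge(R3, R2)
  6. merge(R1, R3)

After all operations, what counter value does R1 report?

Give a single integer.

Answer: 3

Derivation:
Op 1: inc R0 by 1 -> R0=(1,0,0,0) value=1
Op 2: merge R2<->R3 -> R2=(0,0,0,0) R3=(0,0,0,0)
Op 3: inc R2 by 2 -> R2=(0,0,2,0) value=2
Op 4: merge R3<->R0 -> R3=(1,0,0,0) R0=(1,0,0,0)
Op 5: merge R3<->R2 -> R3=(1,0,2,0) R2=(1,0,2,0)
Op 6: merge R1<->R3 -> R1=(1,0,2,0) R3=(1,0,2,0)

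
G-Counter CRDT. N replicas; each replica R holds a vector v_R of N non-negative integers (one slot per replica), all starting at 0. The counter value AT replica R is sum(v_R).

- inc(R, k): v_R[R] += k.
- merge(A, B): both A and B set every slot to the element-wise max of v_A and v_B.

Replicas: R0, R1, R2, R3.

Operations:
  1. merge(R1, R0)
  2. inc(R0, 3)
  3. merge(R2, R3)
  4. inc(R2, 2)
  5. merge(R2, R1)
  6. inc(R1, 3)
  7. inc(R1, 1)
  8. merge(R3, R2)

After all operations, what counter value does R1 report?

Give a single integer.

Answer: 6

Derivation:
Op 1: merge R1<->R0 -> R1=(0,0,0,0) R0=(0,0,0,0)
Op 2: inc R0 by 3 -> R0=(3,0,0,0) value=3
Op 3: merge R2<->R3 -> R2=(0,0,0,0) R3=(0,0,0,0)
Op 4: inc R2 by 2 -> R2=(0,0,2,0) value=2
Op 5: merge R2<->R1 -> R2=(0,0,2,0) R1=(0,0,2,0)
Op 6: inc R1 by 3 -> R1=(0,3,2,0) value=5
Op 7: inc R1 by 1 -> R1=(0,4,2,0) value=6
Op 8: merge R3<->R2 -> R3=(0,0,2,0) R2=(0,0,2,0)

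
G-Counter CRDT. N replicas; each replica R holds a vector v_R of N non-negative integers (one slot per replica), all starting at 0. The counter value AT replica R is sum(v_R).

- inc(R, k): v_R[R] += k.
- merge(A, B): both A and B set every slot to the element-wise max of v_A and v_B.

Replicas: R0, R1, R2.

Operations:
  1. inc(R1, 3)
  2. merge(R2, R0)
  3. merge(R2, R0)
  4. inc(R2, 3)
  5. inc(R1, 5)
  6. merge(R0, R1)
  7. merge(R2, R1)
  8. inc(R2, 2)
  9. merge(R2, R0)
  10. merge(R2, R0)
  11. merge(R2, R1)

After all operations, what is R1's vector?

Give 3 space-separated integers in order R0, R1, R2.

Answer: 0 8 5

Derivation:
Op 1: inc R1 by 3 -> R1=(0,3,0) value=3
Op 2: merge R2<->R0 -> R2=(0,0,0) R0=(0,0,0)
Op 3: merge R2<->R0 -> R2=(0,0,0) R0=(0,0,0)
Op 4: inc R2 by 3 -> R2=(0,0,3) value=3
Op 5: inc R1 by 5 -> R1=(0,8,0) value=8
Op 6: merge R0<->R1 -> R0=(0,8,0) R1=(0,8,0)
Op 7: merge R2<->R1 -> R2=(0,8,3) R1=(0,8,3)
Op 8: inc R2 by 2 -> R2=(0,8,5) value=13
Op 9: merge R2<->R0 -> R2=(0,8,5) R0=(0,8,5)
Op 10: merge R2<->R0 -> R2=(0,8,5) R0=(0,8,5)
Op 11: merge R2<->R1 -> R2=(0,8,5) R1=(0,8,5)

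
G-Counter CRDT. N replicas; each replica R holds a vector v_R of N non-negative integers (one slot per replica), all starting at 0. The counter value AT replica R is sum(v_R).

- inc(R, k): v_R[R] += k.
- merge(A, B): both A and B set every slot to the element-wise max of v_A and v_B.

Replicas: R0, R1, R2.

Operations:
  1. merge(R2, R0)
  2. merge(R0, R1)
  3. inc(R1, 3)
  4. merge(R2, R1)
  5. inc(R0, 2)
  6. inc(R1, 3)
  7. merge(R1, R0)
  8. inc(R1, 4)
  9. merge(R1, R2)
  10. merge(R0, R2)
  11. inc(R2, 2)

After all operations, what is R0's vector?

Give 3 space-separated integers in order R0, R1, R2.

Answer: 2 10 0

Derivation:
Op 1: merge R2<->R0 -> R2=(0,0,0) R0=(0,0,0)
Op 2: merge R0<->R1 -> R0=(0,0,0) R1=(0,0,0)
Op 3: inc R1 by 3 -> R1=(0,3,0) value=3
Op 4: merge R2<->R1 -> R2=(0,3,0) R1=(0,3,0)
Op 5: inc R0 by 2 -> R0=(2,0,0) value=2
Op 6: inc R1 by 3 -> R1=(0,6,0) value=6
Op 7: merge R1<->R0 -> R1=(2,6,0) R0=(2,6,0)
Op 8: inc R1 by 4 -> R1=(2,10,0) value=12
Op 9: merge R1<->R2 -> R1=(2,10,0) R2=(2,10,0)
Op 10: merge R0<->R2 -> R0=(2,10,0) R2=(2,10,0)
Op 11: inc R2 by 2 -> R2=(2,10,2) value=14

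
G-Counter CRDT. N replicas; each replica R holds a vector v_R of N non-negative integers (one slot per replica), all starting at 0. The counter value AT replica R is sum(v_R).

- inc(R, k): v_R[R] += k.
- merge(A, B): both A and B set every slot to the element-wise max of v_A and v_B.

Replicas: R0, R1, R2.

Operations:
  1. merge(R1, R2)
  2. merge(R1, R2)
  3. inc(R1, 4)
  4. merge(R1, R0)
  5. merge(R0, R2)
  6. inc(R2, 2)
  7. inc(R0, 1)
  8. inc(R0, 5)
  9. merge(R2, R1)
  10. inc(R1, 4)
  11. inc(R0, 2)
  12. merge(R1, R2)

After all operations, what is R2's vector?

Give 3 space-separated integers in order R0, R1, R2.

Op 1: merge R1<->R2 -> R1=(0,0,0) R2=(0,0,0)
Op 2: merge R1<->R2 -> R1=(0,0,0) R2=(0,0,0)
Op 3: inc R1 by 4 -> R1=(0,4,0) value=4
Op 4: merge R1<->R0 -> R1=(0,4,0) R0=(0,4,0)
Op 5: merge R0<->R2 -> R0=(0,4,0) R2=(0,4,0)
Op 6: inc R2 by 2 -> R2=(0,4,2) value=6
Op 7: inc R0 by 1 -> R0=(1,4,0) value=5
Op 8: inc R0 by 5 -> R0=(6,4,0) value=10
Op 9: merge R2<->R1 -> R2=(0,4,2) R1=(0,4,2)
Op 10: inc R1 by 4 -> R1=(0,8,2) value=10
Op 11: inc R0 by 2 -> R0=(8,4,0) value=12
Op 12: merge R1<->R2 -> R1=(0,8,2) R2=(0,8,2)

Answer: 0 8 2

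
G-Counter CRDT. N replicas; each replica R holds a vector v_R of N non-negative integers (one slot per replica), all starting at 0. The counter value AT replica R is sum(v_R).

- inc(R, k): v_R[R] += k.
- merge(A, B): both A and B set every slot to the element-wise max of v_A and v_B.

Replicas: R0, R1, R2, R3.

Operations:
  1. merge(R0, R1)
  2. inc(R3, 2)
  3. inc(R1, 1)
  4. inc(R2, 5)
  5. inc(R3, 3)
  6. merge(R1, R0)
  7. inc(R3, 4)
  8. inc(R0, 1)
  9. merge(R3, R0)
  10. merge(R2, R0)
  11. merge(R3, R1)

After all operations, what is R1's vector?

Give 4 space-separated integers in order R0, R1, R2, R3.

Answer: 1 1 0 9

Derivation:
Op 1: merge R0<->R1 -> R0=(0,0,0,0) R1=(0,0,0,0)
Op 2: inc R3 by 2 -> R3=(0,0,0,2) value=2
Op 3: inc R1 by 1 -> R1=(0,1,0,0) value=1
Op 4: inc R2 by 5 -> R2=(0,0,5,0) value=5
Op 5: inc R3 by 3 -> R3=(0,0,0,5) value=5
Op 6: merge R1<->R0 -> R1=(0,1,0,0) R0=(0,1,0,0)
Op 7: inc R3 by 4 -> R3=(0,0,0,9) value=9
Op 8: inc R0 by 1 -> R0=(1,1,0,0) value=2
Op 9: merge R3<->R0 -> R3=(1,1,0,9) R0=(1,1,0,9)
Op 10: merge R2<->R0 -> R2=(1,1,5,9) R0=(1,1,5,9)
Op 11: merge R3<->R1 -> R3=(1,1,0,9) R1=(1,1,0,9)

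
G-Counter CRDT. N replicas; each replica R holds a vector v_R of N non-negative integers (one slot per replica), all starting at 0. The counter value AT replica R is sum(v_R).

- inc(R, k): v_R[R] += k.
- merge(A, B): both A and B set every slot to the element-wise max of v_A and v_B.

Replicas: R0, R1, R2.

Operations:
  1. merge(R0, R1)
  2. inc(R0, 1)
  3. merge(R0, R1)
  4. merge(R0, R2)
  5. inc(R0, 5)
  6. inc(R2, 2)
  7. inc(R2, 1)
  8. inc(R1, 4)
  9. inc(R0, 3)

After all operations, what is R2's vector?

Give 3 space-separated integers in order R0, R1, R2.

Op 1: merge R0<->R1 -> R0=(0,0,0) R1=(0,0,0)
Op 2: inc R0 by 1 -> R0=(1,0,0) value=1
Op 3: merge R0<->R1 -> R0=(1,0,0) R1=(1,0,0)
Op 4: merge R0<->R2 -> R0=(1,0,0) R2=(1,0,0)
Op 5: inc R0 by 5 -> R0=(6,0,0) value=6
Op 6: inc R2 by 2 -> R2=(1,0,2) value=3
Op 7: inc R2 by 1 -> R2=(1,0,3) value=4
Op 8: inc R1 by 4 -> R1=(1,4,0) value=5
Op 9: inc R0 by 3 -> R0=(9,0,0) value=9

Answer: 1 0 3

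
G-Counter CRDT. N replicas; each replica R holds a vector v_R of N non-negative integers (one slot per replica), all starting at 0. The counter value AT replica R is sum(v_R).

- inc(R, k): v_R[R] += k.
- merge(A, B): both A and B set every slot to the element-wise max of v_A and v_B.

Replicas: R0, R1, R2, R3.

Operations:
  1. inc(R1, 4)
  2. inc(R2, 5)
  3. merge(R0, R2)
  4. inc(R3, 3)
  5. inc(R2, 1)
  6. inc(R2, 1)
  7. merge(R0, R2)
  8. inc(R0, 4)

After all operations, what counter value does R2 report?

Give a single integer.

Answer: 7

Derivation:
Op 1: inc R1 by 4 -> R1=(0,4,0,0) value=4
Op 2: inc R2 by 5 -> R2=(0,0,5,0) value=5
Op 3: merge R0<->R2 -> R0=(0,0,5,0) R2=(0,0,5,0)
Op 4: inc R3 by 3 -> R3=(0,0,0,3) value=3
Op 5: inc R2 by 1 -> R2=(0,0,6,0) value=6
Op 6: inc R2 by 1 -> R2=(0,0,7,0) value=7
Op 7: merge R0<->R2 -> R0=(0,0,7,0) R2=(0,0,7,0)
Op 8: inc R0 by 4 -> R0=(4,0,7,0) value=11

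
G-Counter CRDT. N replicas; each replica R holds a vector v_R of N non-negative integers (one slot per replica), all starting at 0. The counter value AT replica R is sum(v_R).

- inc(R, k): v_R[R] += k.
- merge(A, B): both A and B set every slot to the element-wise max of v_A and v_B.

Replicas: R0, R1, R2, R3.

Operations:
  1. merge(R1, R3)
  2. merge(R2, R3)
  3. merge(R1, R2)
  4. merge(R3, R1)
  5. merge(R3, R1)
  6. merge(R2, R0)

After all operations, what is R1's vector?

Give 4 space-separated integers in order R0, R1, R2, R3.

Answer: 0 0 0 0

Derivation:
Op 1: merge R1<->R3 -> R1=(0,0,0,0) R3=(0,0,0,0)
Op 2: merge R2<->R3 -> R2=(0,0,0,0) R3=(0,0,0,0)
Op 3: merge R1<->R2 -> R1=(0,0,0,0) R2=(0,0,0,0)
Op 4: merge R3<->R1 -> R3=(0,0,0,0) R1=(0,0,0,0)
Op 5: merge R3<->R1 -> R3=(0,0,0,0) R1=(0,0,0,0)
Op 6: merge R2<->R0 -> R2=(0,0,0,0) R0=(0,0,0,0)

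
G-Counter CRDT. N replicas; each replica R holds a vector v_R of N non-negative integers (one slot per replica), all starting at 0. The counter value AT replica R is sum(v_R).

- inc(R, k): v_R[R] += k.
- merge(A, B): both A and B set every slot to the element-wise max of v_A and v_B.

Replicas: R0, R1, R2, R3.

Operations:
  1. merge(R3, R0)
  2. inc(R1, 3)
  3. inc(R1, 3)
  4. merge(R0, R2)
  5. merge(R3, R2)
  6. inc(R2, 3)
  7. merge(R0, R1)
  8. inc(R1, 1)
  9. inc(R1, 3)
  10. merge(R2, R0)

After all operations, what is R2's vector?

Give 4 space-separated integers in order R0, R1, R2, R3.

Answer: 0 6 3 0

Derivation:
Op 1: merge R3<->R0 -> R3=(0,0,0,0) R0=(0,0,0,0)
Op 2: inc R1 by 3 -> R1=(0,3,0,0) value=3
Op 3: inc R1 by 3 -> R1=(0,6,0,0) value=6
Op 4: merge R0<->R2 -> R0=(0,0,0,0) R2=(0,0,0,0)
Op 5: merge R3<->R2 -> R3=(0,0,0,0) R2=(0,0,0,0)
Op 6: inc R2 by 3 -> R2=(0,0,3,0) value=3
Op 7: merge R0<->R1 -> R0=(0,6,0,0) R1=(0,6,0,0)
Op 8: inc R1 by 1 -> R1=(0,7,0,0) value=7
Op 9: inc R1 by 3 -> R1=(0,10,0,0) value=10
Op 10: merge R2<->R0 -> R2=(0,6,3,0) R0=(0,6,3,0)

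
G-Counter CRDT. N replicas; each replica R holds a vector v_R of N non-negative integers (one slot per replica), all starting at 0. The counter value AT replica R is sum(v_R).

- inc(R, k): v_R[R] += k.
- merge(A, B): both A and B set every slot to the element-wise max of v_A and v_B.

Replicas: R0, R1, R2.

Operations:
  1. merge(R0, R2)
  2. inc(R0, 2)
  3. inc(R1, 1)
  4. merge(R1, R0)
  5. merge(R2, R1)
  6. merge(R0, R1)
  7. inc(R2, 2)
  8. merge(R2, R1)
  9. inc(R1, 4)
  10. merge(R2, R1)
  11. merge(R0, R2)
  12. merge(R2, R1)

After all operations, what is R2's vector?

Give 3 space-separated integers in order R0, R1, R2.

Answer: 2 5 2

Derivation:
Op 1: merge R0<->R2 -> R0=(0,0,0) R2=(0,0,0)
Op 2: inc R0 by 2 -> R0=(2,0,0) value=2
Op 3: inc R1 by 1 -> R1=(0,1,0) value=1
Op 4: merge R1<->R0 -> R1=(2,1,0) R0=(2,1,0)
Op 5: merge R2<->R1 -> R2=(2,1,0) R1=(2,1,0)
Op 6: merge R0<->R1 -> R0=(2,1,0) R1=(2,1,0)
Op 7: inc R2 by 2 -> R2=(2,1,2) value=5
Op 8: merge R2<->R1 -> R2=(2,1,2) R1=(2,1,2)
Op 9: inc R1 by 4 -> R1=(2,5,2) value=9
Op 10: merge R2<->R1 -> R2=(2,5,2) R1=(2,5,2)
Op 11: merge R0<->R2 -> R0=(2,5,2) R2=(2,5,2)
Op 12: merge R2<->R1 -> R2=(2,5,2) R1=(2,5,2)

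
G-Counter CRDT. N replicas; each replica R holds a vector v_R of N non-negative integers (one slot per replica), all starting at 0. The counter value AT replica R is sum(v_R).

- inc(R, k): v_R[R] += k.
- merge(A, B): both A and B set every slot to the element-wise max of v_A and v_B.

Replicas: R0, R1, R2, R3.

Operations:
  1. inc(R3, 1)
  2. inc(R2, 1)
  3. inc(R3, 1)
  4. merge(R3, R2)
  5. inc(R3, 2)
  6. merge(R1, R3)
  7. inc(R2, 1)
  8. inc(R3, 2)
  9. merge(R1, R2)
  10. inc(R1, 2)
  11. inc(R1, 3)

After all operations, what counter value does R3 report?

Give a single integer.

Op 1: inc R3 by 1 -> R3=(0,0,0,1) value=1
Op 2: inc R2 by 1 -> R2=(0,0,1,0) value=1
Op 3: inc R3 by 1 -> R3=(0,0,0,2) value=2
Op 4: merge R3<->R2 -> R3=(0,0,1,2) R2=(0,0,1,2)
Op 5: inc R3 by 2 -> R3=(0,0,1,4) value=5
Op 6: merge R1<->R3 -> R1=(0,0,1,4) R3=(0,0,1,4)
Op 7: inc R2 by 1 -> R2=(0,0,2,2) value=4
Op 8: inc R3 by 2 -> R3=(0,0,1,6) value=7
Op 9: merge R1<->R2 -> R1=(0,0,2,4) R2=(0,0,2,4)
Op 10: inc R1 by 2 -> R1=(0,2,2,4) value=8
Op 11: inc R1 by 3 -> R1=(0,5,2,4) value=11

Answer: 7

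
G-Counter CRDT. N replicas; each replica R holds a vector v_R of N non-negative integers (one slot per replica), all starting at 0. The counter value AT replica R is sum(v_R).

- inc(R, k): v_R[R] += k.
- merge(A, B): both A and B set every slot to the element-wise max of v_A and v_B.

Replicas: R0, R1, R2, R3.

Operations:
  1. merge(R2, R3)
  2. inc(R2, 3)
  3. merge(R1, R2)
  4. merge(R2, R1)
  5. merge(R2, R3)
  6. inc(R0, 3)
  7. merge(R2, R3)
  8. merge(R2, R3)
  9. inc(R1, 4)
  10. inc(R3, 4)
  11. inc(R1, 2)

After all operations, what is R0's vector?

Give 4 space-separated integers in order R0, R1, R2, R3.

Op 1: merge R2<->R3 -> R2=(0,0,0,0) R3=(0,0,0,0)
Op 2: inc R2 by 3 -> R2=(0,0,3,0) value=3
Op 3: merge R1<->R2 -> R1=(0,0,3,0) R2=(0,0,3,0)
Op 4: merge R2<->R1 -> R2=(0,0,3,0) R1=(0,0,3,0)
Op 5: merge R2<->R3 -> R2=(0,0,3,0) R3=(0,0,3,0)
Op 6: inc R0 by 3 -> R0=(3,0,0,0) value=3
Op 7: merge R2<->R3 -> R2=(0,0,3,0) R3=(0,0,3,0)
Op 8: merge R2<->R3 -> R2=(0,0,3,0) R3=(0,0,3,0)
Op 9: inc R1 by 4 -> R1=(0,4,3,0) value=7
Op 10: inc R3 by 4 -> R3=(0,0,3,4) value=7
Op 11: inc R1 by 2 -> R1=(0,6,3,0) value=9

Answer: 3 0 0 0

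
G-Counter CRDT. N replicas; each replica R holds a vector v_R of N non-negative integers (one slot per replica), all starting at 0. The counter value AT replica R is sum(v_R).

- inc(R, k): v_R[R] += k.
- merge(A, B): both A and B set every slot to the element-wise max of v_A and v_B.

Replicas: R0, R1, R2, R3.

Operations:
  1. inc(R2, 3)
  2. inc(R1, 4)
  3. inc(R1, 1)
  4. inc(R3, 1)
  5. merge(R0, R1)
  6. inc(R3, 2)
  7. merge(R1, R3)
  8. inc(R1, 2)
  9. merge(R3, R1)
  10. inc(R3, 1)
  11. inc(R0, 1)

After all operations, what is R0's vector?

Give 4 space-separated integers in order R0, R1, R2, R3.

Answer: 1 5 0 0

Derivation:
Op 1: inc R2 by 3 -> R2=(0,0,3,0) value=3
Op 2: inc R1 by 4 -> R1=(0,4,0,0) value=4
Op 3: inc R1 by 1 -> R1=(0,5,0,0) value=5
Op 4: inc R3 by 1 -> R3=(0,0,0,1) value=1
Op 5: merge R0<->R1 -> R0=(0,5,0,0) R1=(0,5,0,0)
Op 6: inc R3 by 2 -> R3=(0,0,0,3) value=3
Op 7: merge R1<->R3 -> R1=(0,5,0,3) R3=(0,5,0,3)
Op 8: inc R1 by 2 -> R1=(0,7,0,3) value=10
Op 9: merge R3<->R1 -> R3=(0,7,0,3) R1=(0,7,0,3)
Op 10: inc R3 by 1 -> R3=(0,7,0,4) value=11
Op 11: inc R0 by 1 -> R0=(1,5,0,0) value=6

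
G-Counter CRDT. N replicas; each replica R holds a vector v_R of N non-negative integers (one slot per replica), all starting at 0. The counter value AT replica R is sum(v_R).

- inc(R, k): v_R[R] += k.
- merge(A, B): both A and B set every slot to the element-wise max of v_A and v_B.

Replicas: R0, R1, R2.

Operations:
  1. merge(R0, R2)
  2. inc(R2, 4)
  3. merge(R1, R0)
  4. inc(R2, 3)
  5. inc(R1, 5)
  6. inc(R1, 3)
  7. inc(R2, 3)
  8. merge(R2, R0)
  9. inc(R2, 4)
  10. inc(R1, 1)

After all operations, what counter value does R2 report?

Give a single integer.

Answer: 14

Derivation:
Op 1: merge R0<->R2 -> R0=(0,0,0) R2=(0,0,0)
Op 2: inc R2 by 4 -> R2=(0,0,4) value=4
Op 3: merge R1<->R0 -> R1=(0,0,0) R0=(0,0,0)
Op 4: inc R2 by 3 -> R2=(0,0,7) value=7
Op 5: inc R1 by 5 -> R1=(0,5,0) value=5
Op 6: inc R1 by 3 -> R1=(0,8,0) value=8
Op 7: inc R2 by 3 -> R2=(0,0,10) value=10
Op 8: merge R2<->R0 -> R2=(0,0,10) R0=(0,0,10)
Op 9: inc R2 by 4 -> R2=(0,0,14) value=14
Op 10: inc R1 by 1 -> R1=(0,9,0) value=9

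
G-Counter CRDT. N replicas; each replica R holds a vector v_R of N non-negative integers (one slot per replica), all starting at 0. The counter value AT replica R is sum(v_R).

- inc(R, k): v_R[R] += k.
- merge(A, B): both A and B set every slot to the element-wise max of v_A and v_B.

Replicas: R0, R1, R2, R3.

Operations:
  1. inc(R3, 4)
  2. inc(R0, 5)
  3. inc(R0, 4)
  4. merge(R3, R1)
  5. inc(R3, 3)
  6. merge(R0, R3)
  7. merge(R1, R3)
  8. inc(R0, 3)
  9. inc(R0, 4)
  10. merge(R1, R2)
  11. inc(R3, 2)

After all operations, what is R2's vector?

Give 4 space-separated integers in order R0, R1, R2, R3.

Op 1: inc R3 by 4 -> R3=(0,0,0,4) value=4
Op 2: inc R0 by 5 -> R0=(5,0,0,0) value=5
Op 3: inc R0 by 4 -> R0=(9,0,0,0) value=9
Op 4: merge R3<->R1 -> R3=(0,0,0,4) R1=(0,0,0,4)
Op 5: inc R3 by 3 -> R3=(0,0,0,7) value=7
Op 6: merge R0<->R3 -> R0=(9,0,0,7) R3=(9,0,0,7)
Op 7: merge R1<->R3 -> R1=(9,0,0,7) R3=(9,0,0,7)
Op 8: inc R0 by 3 -> R0=(12,0,0,7) value=19
Op 9: inc R0 by 4 -> R0=(16,0,0,7) value=23
Op 10: merge R1<->R2 -> R1=(9,0,0,7) R2=(9,0,0,7)
Op 11: inc R3 by 2 -> R3=(9,0,0,9) value=18

Answer: 9 0 0 7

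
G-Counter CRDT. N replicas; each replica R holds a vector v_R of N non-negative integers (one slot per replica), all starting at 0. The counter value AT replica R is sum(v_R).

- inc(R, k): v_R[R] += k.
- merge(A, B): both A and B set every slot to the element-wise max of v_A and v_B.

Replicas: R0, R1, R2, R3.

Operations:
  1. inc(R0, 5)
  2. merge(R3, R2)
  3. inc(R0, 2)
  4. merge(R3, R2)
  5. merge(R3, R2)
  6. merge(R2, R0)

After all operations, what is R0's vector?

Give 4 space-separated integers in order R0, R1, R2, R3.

Op 1: inc R0 by 5 -> R0=(5,0,0,0) value=5
Op 2: merge R3<->R2 -> R3=(0,0,0,0) R2=(0,0,0,0)
Op 3: inc R0 by 2 -> R0=(7,0,0,0) value=7
Op 4: merge R3<->R2 -> R3=(0,0,0,0) R2=(0,0,0,0)
Op 5: merge R3<->R2 -> R3=(0,0,0,0) R2=(0,0,0,0)
Op 6: merge R2<->R0 -> R2=(7,0,0,0) R0=(7,0,0,0)

Answer: 7 0 0 0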